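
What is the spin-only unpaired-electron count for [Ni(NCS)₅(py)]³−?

Ligand charges: each isothiocyanate is −1; pyridine is neutral. With an overall charge of −3 the nickel centre must be in the +2 oxidation state.
Nickel is a group-10 element; Ni(II) is therefore d⁸.
In an octahedral field the d⁸ configuration is t₂g⁶e_g² (only one arrangement possible), giving 2 unpaired electrons.

2 unpaired electrons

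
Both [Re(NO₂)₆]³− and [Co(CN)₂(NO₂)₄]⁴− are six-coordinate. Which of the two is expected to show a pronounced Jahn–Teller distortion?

[Co(CN)₂(NO₂)₄]⁴−

[Re(NO₂)₆]³−: Summing ligand charges against the −3 overall charge gives an oxidation state of +3 for rhenium. Group 7 minus oxidation state 3 gives a d⁴ configuration. A 5d ion has a large Δₒ and is invariably low-spin. The d⁴ configuration leaves the e_g set evenly filled (or empty) — no strong Jahn–Teller driving force.
[Co(CN)₂(NO₂)₄]⁴−: Ligand charges: each cyanide is −1; each nitro (N-bound nitrite) is −1. With an overall charge of −4 the cobalt centre must be in the +2 oxidation state. Cobalt is a group-9 element; Co(II) is therefore d⁷. Cyanide and nitro (N-bound nitrite) are strong-field ligands (high in the spectrochemical series) for a first-row metal, so the complex is low-spin. The t₂g⁶e_g¹ (low-spin) configuration has an unevenly filled e_g set; the Jahn–Teller theorem predicts a tetragonal distortion (typically axial elongation) to lift the degeneracy.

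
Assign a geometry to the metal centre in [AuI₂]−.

Ligand charges: each iodide is −1. With an overall charge of −1 the gold centre must be in the +1 oxidation state.
Au sits in group 11, so the d-electron count is 11 − 1 = 10.
With 2 monodentate ligands the coordination number is 2.
A d¹⁰ ion with only two ligands adopts a linear arrangement (sp hybridisation; no CFSE preference).

linear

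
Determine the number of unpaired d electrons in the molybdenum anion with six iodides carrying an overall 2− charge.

2 unpaired electrons

Ligand charges: each iodide is −1. With an overall charge of −2 the molybdenum centre must be in the +4 oxidation state.
Mo sits in group 6, so the d-electron count is 6 − 4 = 2.
In an octahedral field the d² configuration is t₂g²e_g⁰ (only one arrangement possible), giving 2 unpaired electrons.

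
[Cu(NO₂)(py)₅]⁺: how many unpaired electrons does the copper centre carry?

Summing ligand charges against the +1 overall charge gives an oxidation state of +2 for copper.
Cu sits in group 11, so the d-electron count is 11 − 2 = 9.
In an octahedral field the d⁹ configuration is t₂g⁶e_g³ (only one arrangement possible), giving 1 unpaired electron.

1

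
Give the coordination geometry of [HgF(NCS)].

Summing ligand charges against the 0 overall charge gives an oxidation state of +2 for mercury.
Mercury is a group-12 element; Hg(II) is therefore d¹⁰.
With 2 monodentate ligands the coordination number is 2.
A d¹⁰ ion with only two ligands adopts a linear arrangement (sp hybridisation; no CFSE preference).

linear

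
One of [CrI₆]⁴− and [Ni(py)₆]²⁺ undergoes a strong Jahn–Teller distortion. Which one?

[CrI₆]⁴−

[CrI₆]⁴−: Summing ligand charges against the −4 overall charge gives an oxidation state of +2 for chromium. Chromium is a group-6 element; Cr(II) is therefore d⁴. Iodide is a weak-field ligand for a first-row metal, so the complex is high-spin. The t₂g³e_g¹ (high-spin) configuration has an unevenly filled e_g set; the Jahn–Teller theorem predicts a tetragonal distortion (typically axial elongation) to lift the degeneracy.
[Ni(py)₆]²⁺: Ligand charges: pyridine is neutral. With an overall charge of +2 the nickel centre must be in the +2 oxidation state. Ni sits in group 10, so the d-electron count is 10 − 2 = 8. The d⁸ configuration leaves the e_g set evenly filled (or empty) — no strong Jahn–Teller driving force.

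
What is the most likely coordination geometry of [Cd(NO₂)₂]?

linear

Ligand charges: each nitro (N-bound nitrite) is −1. With an overall charge of 0 the cadmium centre must be in the +2 oxidation state.
Group 12 minus oxidation state 2 gives a d¹⁰ configuration.
With 2 monodentate ligands the coordination number is 2.
A d¹⁰ ion with only two ligands adopts a linear arrangement (sp hybridisation; no CFSE preference).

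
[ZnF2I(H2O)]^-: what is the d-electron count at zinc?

d10

Ligand charges: each fluoride is −1; each iodide is −1; water is neutral. With an overall charge of −1 the zinc centre must be in the +2 oxidation state.
Zn sits in group 12, so the d-electron count is 12 − 2 = 10.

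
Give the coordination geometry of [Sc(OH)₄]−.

tetrahedral

Summing ligand charges against the −1 overall charge gives an oxidation state of +3 for scandium.
Scandium is a group-3 element; Sc(III) is therefore d⁰.
With 4 monodentate ligands the coordination number is 4.
A d⁰ ion has no crystal-field stabilisation preference between square planar and tetrahedral, so four ligands adopt the sterically favoured tetrahedral geometry.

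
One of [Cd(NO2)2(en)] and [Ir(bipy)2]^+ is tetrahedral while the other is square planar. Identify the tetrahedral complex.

[Cd(NO2)2(en)]

For [Cd(NO2)2(en)]: Ligand charges: each nitro (N-bound nitrite) is −1; ethylenediamine is neutral. With an overall charge of 0 the cadmium centre must be in the +2 oxidation state. Group 12 minus oxidation state 2 gives a d¹⁰ configuration. A d¹⁰ ion has no crystal-field stabilisation preference between square planar and tetrahedral, so four ligands adopt the sterically favoured tetrahedral geometry. → tetrahedral.
For [Ir(bipy)2]^+: Summing ligand charges against the +1 overall charge gives an oxidation state of +1 for iridium. Group 9 minus oxidation state 1 gives a d⁸ configuration. A 5d d⁸ ion has a large crystal-field splitting; square planar leaves the high-energy d_{x²−y²} orbital empty and maximises CFSE. → square planar.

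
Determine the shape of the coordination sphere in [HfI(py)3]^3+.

tetrahedral

Summing ligand charges against the +3 overall charge gives an oxidation state of +4 for hafnium.
Group 4 minus oxidation state 4 gives a d⁰ configuration.
Coordination number: 4.
A d⁰ ion has no crystal-field stabilisation preference between square planar and tetrahedral, so four ligands adopt the sterically favoured tetrahedral geometry.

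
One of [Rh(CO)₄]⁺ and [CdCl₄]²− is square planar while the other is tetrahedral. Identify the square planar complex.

[Rh(CO)₄]⁺

For [Rh(CO)₄]⁺: Ligand charges: carbonyl is neutral. With an overall charge of +1 the rhodium centre must be in the +1 oxidation state. Rhodium is a group-9 element; Rh(I) is therefore d⁸. A 4d d⁸ ion has a large crystal-field splitting; square planar leaves the high-energy d_{x²−y²} orbital empty and maximises CFSE. → square planar.
For [CdCl₄]²−: Summing ligand charges against the −2 overall charge gives an oxidation state of +2 for cadmium. Cadmium is a group-12 element; Cd(II) is therefore d¹⁰. A d¹⁰ ion has no crystal-field stabilisation preference between square planar and tetrahedral, so four ligands adopt the sterically favoured tetrahedral geometry. → tetrahedral.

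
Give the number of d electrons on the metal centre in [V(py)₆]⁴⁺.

d¹

Summing ligand charges against the +4 overall charge gives an oxidation state of +4 for vanadium.
Group 5 minus oxidation state 4 gives a d¹ configuration.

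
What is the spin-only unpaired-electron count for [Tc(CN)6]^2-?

Summing ligand charges against the −2 overall charge gives an oxidation state of +4 for technetium.
Tc sits in group 7, so the d-electron count is 7 − 4 = 3.
In an octahedral field the d³ configuration is t₂g³e_g⁰ (only one arrangement possible), giving 3 unpaired electrons.

3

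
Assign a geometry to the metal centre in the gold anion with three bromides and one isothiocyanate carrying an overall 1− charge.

square planar

Summing ligand charges against the −1 overall charge gives an oxidation state of +3 for gold.
Au sits in group 11, so the d-electron count is 11 − 3 = 8.
Coordination number: 4.
A 5d d⁸ ion has a large crystal-field splitting; square planar leaves the high-energy d_{x²−y²} orbital empty and maximises CFSE.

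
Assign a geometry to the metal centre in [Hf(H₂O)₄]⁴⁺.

tetrahedral

Ligand charges: water is neutral. With an overall charge of +4 the hafnium centre must be in the +4 oxidation state.
Hf sits in group 4, so the d-electron count is 4 − 4 = 0.
Coordination number: 4.
A d⁰ ion has no crystal-field stabilisation preference between square planar and tetrahedral, so four ligands adopt the sterically favoured tetrahedral geometry.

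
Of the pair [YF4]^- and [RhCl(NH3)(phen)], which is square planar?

[RhCl(NH3)(phen)]

For [YF4]^-: Each fluoride is −1; balancing the −1 overall charge requires Y(III). Y sits in group 3, so the d-electron count is 3 − 3 = 0. A d⁰ ion has no crystal-field stabilisation preference between square planar and tetrahedral, so four ligands adopt the sterically favoured tetrahedral geometry. → tetrahedral.
For [RhCl(NH3)(phen)]: Each chloride is −1; ammonia is neutral; 1,10-phenanthroline is neutral; balancing the 0 overall charge requires Rh(I). Rhodium is a group-9 element; Rh(I) is therefore d⁸. A 4d d⁸ ion has a large crystal-field splitting; square planar leaves the high-energy d_{x²−y²} orbital empty and maximises CFSE. → square planar.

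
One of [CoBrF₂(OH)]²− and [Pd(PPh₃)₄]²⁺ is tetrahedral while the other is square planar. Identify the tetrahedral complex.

[CoBrF₂(OH)]²−

For [CoBrF₂(OH)]²−: Each bromide is −1; each fluoride is −1; each hydroxide is −1; balancing the −2 overall charge requires Co(II). Co sits in group 9, so the d-electron count is 9 − 2 = 7. For a high-spin 3d d⁷ ion with weak-field ligands the small Δₜ gives little square-planar CFSE advantage, so four ligands adopt the sterically favoured tetrahedral geometry. → tetrahedral.
For [Pd(PPh₃)₄]²⁺: Summing ligand charges against the +2 overall charge gives an oxidation state of +2 for palladium. Pd sits in group 10, so the d-electron count is 10 − 2 = 8. A 4d d⁸ ion has a large crystal-field splitting; square planar leaves the high-energy d_{x²−y²} orbital empty and maximises CFSE. → square planar.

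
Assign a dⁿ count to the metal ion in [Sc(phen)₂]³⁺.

1,10-phenanthroline is neutral; balancing the +3 overall charge requires Sc(III).
Sc sits in group 3, so the d-electron count is 3 − 3 = 0.

d0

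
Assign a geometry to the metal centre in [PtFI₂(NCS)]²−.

square planar

Summing ligand charges against the −2 overall charge gives an oxidation state of +2 for platinum.
Pt sits in group 10, so the d-electron count is 10 − 2 = 8.
Coordination number: 4.
A 5d d⁸ ion has a large crystal-field splitting; square planar leaves the high-energy d_{x²−y²} orbital empty and maximises CFSE.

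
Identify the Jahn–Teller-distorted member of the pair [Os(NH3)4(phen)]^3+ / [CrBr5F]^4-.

[CrBr5F]^4-

[Os(NH3)4(phen)]^3+: Summing ligand charges against the +3 overall charge gives an oxidation state of +3 for osmium. Group 8 minus oxidation state 3 gives a d⁵ configuration. A 5d ion has a large Δₒ and is invariably low-spin. The d⁵ configuration leaves the e_g set evenly filled (or empty) — no strong Jahn–Teller driving force.
[CrBr5F]^4-: Each bromide is −1; each fluoride is −1; balancing the −4 overall charge requires Cr(II). Chromium is a group-6 element; Cr(II) is therefore d⁴. Bromide and fluoride are weak-field ligands for a first-row metal, so the complex is high-spin. The t₂g³e_g¹ (high-spin) configuration has an unevenly filled e_g set; the Jahn–Teller theorem predicts a tetragonal distortion (typically axial elongation) to lift the degeneracy.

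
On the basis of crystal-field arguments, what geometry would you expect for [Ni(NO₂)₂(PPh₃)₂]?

square planar

Each nitro (N-bound nitrite) is −1; triphenylphosphine is neutral; balancing the 0 overall charge requires Ni(II).
Nickel is a group-10 element; Ni(II) is therefore d⁸.
Coordination number: 4.
Nitro (N-bound nitrite) and triphenylphosphine are strong-field ligands (high in the spectrochemical series).
A 3d d⁸ ion with strong-field ligands gains enough CFSE to favour square planar over tetrahedral.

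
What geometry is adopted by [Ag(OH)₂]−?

Summing ligand charges against the −1 overall charge gives an oxidation state of +1 for silver.
Group 11 minus oxidation state 1 gives a d¹⁰ configuration.
With 2 monodentate ligands the coordination number is 2.
A d¹⁰ ion with only two ligands adopts a linear arrangement (sp hybridisation; no CFSE preference).

linear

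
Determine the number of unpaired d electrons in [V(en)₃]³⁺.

2 unpaired electrons

Ligand charges: ethylenediamine is neutral. With an overall charge of +3 the vanadium centre must be in the +3 oxidation state.
V sits in group 5, so the d-electron count is 5 − 3 = 2.
Counting donor atoms: 3×ethylenediamine (bidentate) → 6 donors. Coordination number = 6.
In an octahedral field the d² configuration is t₂g²e_g⁰ (only one arrangement possible), giving 2 unpaired electrons.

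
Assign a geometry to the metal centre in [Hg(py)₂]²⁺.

linear

Ligand charges: pyridine is neutral. With an overall charge of +2 the mercury centre must be in the +2 oxidation state.
Mercury is a group-12 element; Hg(II) is therefore d¹⁰.
With 2 monodentate ligands the coordination number is 2.
A d¹⁰ ion with only two ligands adopts a linear arrangement (sp hybridisation; no CFSE preference).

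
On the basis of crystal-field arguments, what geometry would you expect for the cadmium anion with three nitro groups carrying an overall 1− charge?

trigonal planar

Each nitro (N-bound nitrite) is −1; balancing the −1 overall charge requires Cd(II).
Group 12 minus oxidation state 2 gives a d¹⁰ configuration.
Coordination number: 3.
Three ligands around a d¹⁰ centre minimise repulsion in a trigonal-planar arrangement.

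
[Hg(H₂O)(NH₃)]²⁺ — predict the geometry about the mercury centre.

Ligand charges: water is neutral; ammonia is neutral. With an overall charge of +2 the mercury centre must be in the +2 oxidation state.
Group 12 minus oxidation state 2 gives a d¹⁰ configuration.
With 2 monodentate ligands the coordination number is 2.
A d¹⁰ ion with only two ligands adopts a linear arrangement (sp hybridisation; no CFSE preference).

linear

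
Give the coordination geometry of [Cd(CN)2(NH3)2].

Summing ligand charges against the 0 overall charge gives an oxidation state of +2 for cadmium.
Cadmium is a group-12 element; Cd(II) is therefore d¹⁰.
Coordination number: 4.
A d¹⁰ ion has no crystal-field stabilisation preference between square planar and tetrahedral, so four ligands adopt the sterically favoured tetrahedral geometry.

tetrahedral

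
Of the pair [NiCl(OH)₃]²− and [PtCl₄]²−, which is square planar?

[PtCl₄]²−

For [NiCl(OH)₃]²−: Each chloride is −1; each hydroxide is −1; balancing the −2 overall charge requires Ni(II). Ni sits in group 10, so the d-electron count is 10 − 2 = 8. Chloride and hydroxide are weak-field ligands. With weak-field ligands the CFSE gain from square planar is small, so a 3d d⁸ ion takes the sterically preferred tetrahedral geometry. → tetrahedral.
For [PtCl₄]²−: Each chloride is −1; balancing the −2 overall charge requires Pt(II). Group 10 minus oxidation state 2 gives a d⁸ configuration. A 5d d⁸ ion has a large crystal-field splitting; square planar leaves the high-energy d_{x²−y²} orbital empty and maximises CFSE. → square planar.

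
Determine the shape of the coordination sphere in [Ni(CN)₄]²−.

square planar

Ligand charges: each cyanide is −1. With an overall charge of −2 the nickel centre must be in the +2 oxidation state.
Ni sits in group 10, so the d-electron count is 10 − 2 = 8.
With 4 monodentate ligands the coordination number is 4.
Cyanide is a strong-field ligand (high in the spectrochemical series).
A 3d d⁸ ion with strong-field ligands gains enough CFSE to favour square planar over tetrahedral.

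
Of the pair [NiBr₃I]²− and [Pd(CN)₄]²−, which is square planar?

[Pd(CN)₄]²−

For [NiBr₃I]²−: Summing ligand charges against the −2 overall charge gives an oxidation state of +2 for nickel. Ni sits in group 10, so the d-electron count is 10 − 2 = 8. Bromide and iodide are weak-field ligands. With weak-field ligands the CFSE gain from square planar is small, so a 3d d⁸ ion takes the sterically preferred tetrahedral geometry. → tetrahedral.
For [Pd(CN)₄]²−: Ligand charges: each cyanide is −1. With an overall charge of −2 the palladium centre must be in the +2 oxidation state. Pd sits in group 10, so the d-electron count is 10 − 2 = 8. A 4d d⁸ ion has a large crystal-field splitting; square planar leaves the high-energy d_{x²−y²} orbital empty and maximises CFSE. → square planar.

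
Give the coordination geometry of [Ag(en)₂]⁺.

Ligand charges: ethylenediamine is neutral. With an overall charge of +1 the silver centre must be in the +1 oxidation state.
Group 11 minus oxidation state 1 gives a d¹⁰ configuration.
Counting donor atoms: 2×ethylenediamine (bidentate) → 4 donors. Coordination number = 4.
A d¹⁰ ion has no crystal-field stabilisation preference between square planar and tetrahedral, so four ligands adopt the sterically favoured tetrahedral geometry.

tetrahedral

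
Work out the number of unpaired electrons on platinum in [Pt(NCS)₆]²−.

Summing ligand charges against the −2 overall charge gives an oxidation state of +4 for platinum.
Group 10 minus oxidation state 4 gives a d⁶ configuration.
The spin state decides the count: a 5d ion has a large Δₒ and is invariably low-spin.
An octahedral low-spin d⁶ ion is t₂g⁶e_g⁰, giving 0 unpaired electrons.

0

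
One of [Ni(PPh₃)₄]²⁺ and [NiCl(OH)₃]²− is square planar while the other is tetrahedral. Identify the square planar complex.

For [Ni(PPh₃)₄]²⁺: Summing ligand charges against the +2 overall charge gives an oxidation state of +2 for nickel. Nickel is a group-10 element; Ni(II) is therefore d⁸. Triphenylphosphine is a strong-field ligand (high in the spectrochemical series). A 3d d⁸ ion with strong-field ligands gains enough CFSE to favour square planar over tetrahedral. → square planar.
For [NiCl(OH)₃]²−: Ligand charges: each chloride is −1; each hydroxide is −1. With an overall charge of −2 the nickel centre must be in the +2 oxidation state. Ni sits in group 10, so the d-electron count is 10 − 2 = 8. Chloride and hydroxide are weak-field ligands. With weak-field ligands the CFSE gain from square planar is small, so a 3d d⁸ ion takes the sterically preferred tetrahedral geometry. → tetrahedral.

[Ni(PPh₃)₄]²⁺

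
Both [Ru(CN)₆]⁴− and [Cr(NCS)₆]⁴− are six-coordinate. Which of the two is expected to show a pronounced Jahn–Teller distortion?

[Cr(NCS)₆]⁴−

[Ru(CN)₆]⁴−: Ligand charges: each cyanide is −1. With an overall charge of −4 the ruthenium centre must be in the +2 oxidation state. Ruthenium is a group-8 element; Ru(II) is therefore d⁶. A 4d ion has a large Δₒ and is invariably low-spin. The d⁶ configuration leaves the e_g set evenly filled (or empty) — no strong Jahn–Teller driving force.
[Cr(NCS)₆]⁴−: Ligand charges: each isothiocyanate is −1. With an overall charge of −4 the chromium centre must be in the +2 oxidation state. Group 6 minus oxidation state 2 gives a d⁴ configuration. Isothiocyanate is a weak-field ligand for a first-row metal, so the complex is high-spin. The t₂g³e_g¹ (high-spin) configuration has an unevenly filled e_g set; the Jahn–Teller theorem predicts a tetragonal distortion (typically axial elongation) to lift the degeneracy.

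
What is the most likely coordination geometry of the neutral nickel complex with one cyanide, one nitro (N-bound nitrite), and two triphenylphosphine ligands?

Each cyanide is −1; each nitro (N-bound nitrite) is −1; triphenylphosphine is neutral; balancing the 0 overall charge requires Ni(II).
Ni sits in group 10, so the d-electron count is 10 − 2 = 8.
Coordination number: 4.
Cyanide, nitro (N-bound nitrite), and triphenylphosphine are strong-field ligands (high in the spectrochemical series).
A 3d d⁸ ion with strong-field ligands gains enough CFSE to favour square planar over tetrahedral.

square planar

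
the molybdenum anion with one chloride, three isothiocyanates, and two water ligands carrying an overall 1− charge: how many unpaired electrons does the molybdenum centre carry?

3 unpaired electrons

Each chloride is −1; each isothiocyanate is −1; water is neutral; balancing the −1 overall charge requires Mo(III).
Mo sits in group 6, so the d-electron count is 6 − 3 = 3.
In an octahedral field the d³ configuration is t₂g³e_g⁰ (only one arrangement possible), giving 3 unpaired electrons.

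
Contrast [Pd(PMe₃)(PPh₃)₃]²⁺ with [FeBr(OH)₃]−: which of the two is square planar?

[Pd(PMe₃)(PPh₃)₃]²⁺

For [Pd(PMe₃)(PPh₃)₃]²⁺: Trimethylphosphine is neutral; triphenylphosphine is neutral; balancing the +2 overall charge requires Pd(II). Pd sits in group 10, so the d-electron count is 10 − 2 = 8. A 4d d⁸ ion has a large crystal-field splitting; square planar leaves the high-energy d_{x²−y²} orbital empty and maximises CFSE. → square planar.
For [FeBr(OH)₃]−: Each bromide is −1; each hydroxide is −1; balancing the −1 overall charge requires Fe(III). Group 8 minus oxidation state 3 gives a d⁵ configuration. A high-spin d⁵ ion has zero CFSE in either geometry, so four ligands adopt the sterically favoured tetrahedral geometry. → tetrahedral.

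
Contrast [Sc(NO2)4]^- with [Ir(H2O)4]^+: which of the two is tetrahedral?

[Sc(NO2)4]^-

For [Sc(NO2)4]^-: Each nitro (N-bound nitrite) is −1; balancing the −1 overall charge requires Sc(III). Scandium is a group-3 element; Sc(III) is therefore d⁰. A d⁰ ion has no crystal-field stabilisation preference between square planar and tetrahedral, so four ligands adopt the sterically favoured tetrahedral geometry. → tetrahedral.
For [Ir(H2O)4]^+: Ligand charges: water is neutral. With an overall charge of +1 the iridium centre must be in the +1 oxidation state. Ir sits in group 9, so the d-electron count is 9 − 1 = 8. A 5d d⁸ ion has a large crystal-field splitting; square planar leaves the high-energy d_{x²−y²} orbital empty and maximises CFSE. → square planar.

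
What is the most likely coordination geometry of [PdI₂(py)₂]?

square planar

Each iodide is −1; pyridine is neutral; balancing the 0 overall charge requires Pd(II).
Palladium is a group-10 element; Pd(II) is therefore d⁸.
With 4 monodentate ligands the coordination number is 4.
A 4d d⁸ ion has a large crystal-field splitting; square planar leaves the high-energy d_{x²−y²} orbital empty and maximises CFSE.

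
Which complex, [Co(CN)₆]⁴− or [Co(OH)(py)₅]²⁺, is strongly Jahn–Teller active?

[Co(CN)₆]⁴−: Each cyanide is −1; balancing the −4 overall charge requires Co(II). Group 9 minus oxidation state 2 gives a d⁷ configuration. Cyanide is a strong-field ligand (high in the spectrochemical series) for a first-row metal, so the complex is low-spin. The t₂g⁶e_g¹ (low-spin) configuration has an unevenly filled e_g set; the Jahn–Teller theorem predicts a tetragonal distortion (typically axial elongation) to lift the degeneracy.
[Co(OH)(py)₅]²⁺: Summing ligand charges against the +2 overall charge gives an oxidation state of +3 for cobalt. Group 9 minus oxidation state 3 gives a d⁶ configuration. Co(III) has an exceptionally large octahedral splitting and is low-spin with essentially every ligand except fluoride. The d⁶ configuration leaves the e_g set evenly filled (or empty) — no strong Jahn–Teller driving force.

[Co(CN)₆]⁴−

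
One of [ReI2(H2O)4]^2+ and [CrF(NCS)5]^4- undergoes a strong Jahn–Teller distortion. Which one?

[CrF(NCS)5]^4-

[ReI2(H2O)4]^2+: Each iodide is −1; water is neutral; balancing the +2 overall charge requires Re(IV). Rhenium is a group-7 element; Re(IV) is therefore d³. The d³ configuration leaves the e_g set evenly filled (or empty) — no strong Jahn–Teller driving force.
[CrF(NCS)5]^4-: Summing ligand charges against the −4 overall charge gives an oxidation state of +2 for chromium. Cr sits in group 6, so the d-electron count is 6 − 2 = 4. Fluoride and isothiocyanate are weak-field ligands for a first-row metal, so the complex is high-spin. The t₂g³e_g¹ (high-spin) configuration has an unevenly filled e_g set; the Jahn–Teller theorem predicts a tetragonal distortion (typically axial elongation) to lift the degeneracy.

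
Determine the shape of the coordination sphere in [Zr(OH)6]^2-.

octahedral

Ligand charges: each hydroxide is −1. With an overall charge of −2 the zirconium centre must be in the +4 oxidation state.
Group 4 minus oxidation state 4 gives a d⁰ configuration.
With 6 monodentate ligands the coordination number is 6.
Six donors around a single metal centre give an octahedral coordination sphere.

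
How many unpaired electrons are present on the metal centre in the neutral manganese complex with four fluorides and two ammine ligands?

3

Ligand charges: each fluoride is −1; ammonia is neutral. With an overall charge of 0 the manganese centre must be in the +4 oxidation state.
Group 7 minus oxidation state 4 gives a d³ configuration.
In an octahedral field the d³ configuration is t₂g³e_g⁰ (only one arrangement possible), giving 3 unpaired electrons.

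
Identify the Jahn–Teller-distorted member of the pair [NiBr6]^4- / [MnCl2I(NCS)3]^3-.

[MnCl2I(NCS)3]^3-

[NiBr6]^4-: Summing ligand charges against the −4 overall charge gives an oxidation state of +2 for nickel. Group 10 minus oxidation state 2 gives a d⁸ configuration. The d⁸ configuration leaves the e_g set evenly filled (or empty) — no strong Jahn–Teller driving force.
[MnCl2I(NCS)3]^3-: Each chloride is −1; each iodide is −1; each isothiocyanate is −1; balancing the −3 overall charge requires Mn(III). Manganese is a group-7 element; Mn(III) is therefore d⁴. Chloride, iodide, and isothiocyanate are weak-field ligands for a first-row metal, so the complex is high-spin. The t₂g³e_g¹ (high-spin) configuration has an unevenly filled e_g set; the Jahn–Teller theorem predicts a tetragonal distortion (typically axial elongation) to lift the degeneracy.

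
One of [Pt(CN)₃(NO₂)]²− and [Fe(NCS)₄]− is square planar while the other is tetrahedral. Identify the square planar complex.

[Pt(CN)₃(NO₂)]²−

For [Pt(CN)₃(NO₂)]²−: Ligand charges: each cyanide is −1; each nitro (N-bound nitrite) is −1. With an overall charge of −2 the platinum centre must be in the +2 oxidation state. Pt sits in group 10, so the d-electron count is 10 − 2 = 8. A 5d d⁸ ion has a large crystal-field splitting; square planar leaves the high-energy d_{x²−y²} orbital empty and maximises CFSE. → square planar.
For [Fe(NCS)₄]−: Ligand charges: each isothiocyanate is −1. With an overall charge of −1 the iron centre must be in the +3 oxidation state. Fe sits in group 8, so the d-electron count is 8 − 3 = 5. A high-spin d⁵ ion has zero CFSE in either geometry, so four ligands adopt the sterically favoured tetrahedral geometry. → tetrahedral.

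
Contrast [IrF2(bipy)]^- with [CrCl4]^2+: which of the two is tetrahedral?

For [IrF2(bipy)]^-: Each fluoride is −1; 2,2′-bipyridine is neutral; balancing the −1 overall charge requires Ir(I). Iridium is a group-9 element; Ir(I) is therefore d⁸. A 5d d⁸ ion has a large crystal-field splitting; square planar leaves the high-energy d_{x²−y²} orbital empty and maximises CFSE. → square planar.
For [CrCl4]^2+: Each chloride is −1; balancing the +2 overall charge requires Cr(VI). Cr sits in group 6, so the d-electron count is 6 − 6 = 0. A d⁰ ion has no crystal-field stabilisation preference between square planar and tetrahedral, so four ligands adopt the sterically favoured tetrahedral geometry. → tetrahedral.

[CrCl4]^2+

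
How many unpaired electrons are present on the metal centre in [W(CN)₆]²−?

2 unpaired electrons

Each cyanide is −1; balancing the −2 overall charge requires W(IV).
W sits in group 6, so the d-electron count is 6 − 4 = 2.
In an octahedral field the d² configuration is t₂g²e_g⁰ (only one arrangement possible), giving 2 unpaired electrons.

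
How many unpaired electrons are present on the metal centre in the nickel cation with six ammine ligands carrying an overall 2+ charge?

2 unpaired electrons

Summing ligand charges against the +2 overall charge gives an oxidation state of +2 for nickel.
Ni sits in group 10, so the d-electron count is 10 − 2 = 8.
In an octahedral field the d⁸ configuration is t₂g⁶e_g² (only one arrangement possible), giving 2 unpaired electrons.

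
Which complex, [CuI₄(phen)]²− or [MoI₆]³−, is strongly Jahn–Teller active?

[CuI₄(phen)]²−

[CuI₄(phen)]²−: Summing ligand charges against the −2 overall charge gives an oxidation state of +2 for copper. Group 11 minus oxidation state 2 gives a d⁹ configuration. The t₂g⁶e_g³ configuration has an unevenly filled e_g set; the Jahn–Teller theorem predicts a tetragonal distortion (typically axial elongation) to lift the degeneracy.
[MoI₆]³−: Ligand charges: each iodide is −1. With an overall charge of −3 the molybdenum centre must be in the +3 oxidation state. Mo sits in group 6, so the d-electron count is 6 − 3 = 3. The d³ configuration leaves the e_g set evenly filled (or empty) — no strong Jahn–Teller driving force.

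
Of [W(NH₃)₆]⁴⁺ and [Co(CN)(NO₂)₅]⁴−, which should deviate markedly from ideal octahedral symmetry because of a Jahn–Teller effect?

[Co(CN)(NO₂)₅]⁴−

[W(NH₃)₆]⁴⁺: Ammonia is neutral; balancing the +4 overall charge requires W(IV). W sits in group 6, so the d-electron count is 6 − 4 = 2. The d² configuration leaves the e_g set evenly filled (or empty) — no strong Jahn–Teller driving force.
[Co(CN)(NO₂)₅]⁴−: Each cyanide is −1; each nitro (N-bound nitrite) is −1; balancing the −4 overall charge requires Co(II). Group 9 minus oxidation state 2 gives a d⁷ configuration. Cyanide and nitro (N-bound nitrite) are strong-field ligands (high in the spectrochemical series) for a first-row metal, so the complex is low-spin. The t₂g⁶e_g¹ (low-spin) configuration has an unevenly filled e_g set; the Jahn–Teller theorem predicts a tetragonal distortion (typically axial elongation) to lift the degeneracy.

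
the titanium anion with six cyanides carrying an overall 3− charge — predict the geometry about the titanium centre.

Ligand charges: each cyanide is −1. With an overall charge of −3 the titanium centre must be in the +3 oxidation state.
Group 4 minus oxidation state 3 gives a d¹ configuration.
Coordination number: 6.
Six donors around a single metal centre give an octahedral coordination sphere.

octahedral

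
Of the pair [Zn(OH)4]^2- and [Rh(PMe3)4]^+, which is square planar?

[Rh(PMe3)4]^+

For [Zn(OH)4]^2-: Ligand charges: each hydroxide is −1. With an overall charge of −2 the zinc centre must be in the +2 oxidation state. Zinc is a group-12 element; Zn(II) is therefore d¹⁰. A d¹⁰ ion has no crystal-field stabilisation preference between square planar and tetrahedral, so four ligands adopt the sterically favoured tetrahedral geometry. → tetrahedral.
For [Rh(PMe3)4]^+: Summing ligand charges against the +1 overall charge gives an oxidation state of +1 for rhodium. Rh sits in group 9, so the d-electron count is 9 − 1 = 8. A 4d d⁸ ion has a large crystal-field splitting; square planar leaves the high-energy d_{x²−y²} orbital empty and maximises CFSE. → square planar.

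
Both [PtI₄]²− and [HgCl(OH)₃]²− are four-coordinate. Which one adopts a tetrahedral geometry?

[HgCl(OH)₃]²−

For [PtI₄]²−: Each iodide is −1; balancing the −2 overall charge requires Pt(II). Group 10 minus oxidation state 2 gives a d⁸ configuration. A 5d d⁸ ion has a large crystal-field splitting; square planar leaves the high-energy d_{x²−y²} orbital empty and maximises CFSE. → square planar.
For [HgCl(OH)₃]²−: Ligand charges: each chloride is −1; each hydroxide is −1. With an overall charge of −2 the mercury centre must be in the +2 oxidation state. Hg sits in group 12, so the d-electron count is 12 − 2 = 10. A d¹⁰ ion has no crystal-field stabilisation preference between square planar and tetrahedral, so four ligands adopt the sterically favoured tetrahedral geometry. → tetrahedral.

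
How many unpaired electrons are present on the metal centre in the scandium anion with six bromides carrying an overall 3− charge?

Ligand charges: each bromide is −1. With an overall charge of −3 the scandium centre must be in the +3 oxidation state.
Group 3 minus oxidation state 3 gives a d⁰ configuration.
In an octahedral field the d⁰ configuration is t₂g⁰e_g⁰, giving 0 unpaired electrons.

0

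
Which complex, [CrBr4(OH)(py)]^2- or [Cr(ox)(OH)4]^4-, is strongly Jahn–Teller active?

[CrBr4(OH)(py)]^2-: Each bromide is −1; each hydroxide is −1; pyridine is neutral; balancing the −2 overall charge requires Cr(III). Chromium is a group-6 element; Cr(III) is therefore d³. The d³ configuration leaves the e_g set evenly filled (or empty) — no strong Jahn–Teller driving force.
[Cr(ox)(OH)4]^4-: Each oxalate is −2; each hydroxide is −1; balancing the −4 overall charge requires Cr(II). Chromium is a group-6 element; Cr(II) is therefore d⁴. Hydroxide and oxalate are weak-field ligands for a first-row metal, so the complex is high-spin. The t₂g³e_g¹ (high-spin) configuration has an unevenly filled e_g set; the Jahn–Teller theorem predicts a tetragonal distortion (typically axial elongation) to lift the degeneracy.

[Cr(ox)(OH)4]^4-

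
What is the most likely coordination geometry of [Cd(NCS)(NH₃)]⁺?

Summing ligand charges against the +1 overall charge gives an oxidation state of +2 for cadmium.
Cadmium is a group-12 element; Cd(II) is therefore d¹⁰.
With 2 monodentate ligands the coordination number is 2.
A d¹⁰ ion with only two ligands adopts a linear arrangement (sp hybridisation; no CFSE preference).

linear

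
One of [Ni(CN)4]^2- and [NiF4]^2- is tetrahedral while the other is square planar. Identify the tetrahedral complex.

[NiF4]^2-

For [Ni(CN)4]^2-: Ligand charges: each cyanide is −1. With an overall charge of −2 the nickel centre must be in the +2 oxidation state. Group 10 minus oxidation state 2 gives a d⁸ configuration. Cyanide is a strong-field ligand (high in the spectrochemical series). A 3d d⁸ ion with strong-field ligands gains enough CFSE to favour square planar over tetrahedral. → square planar.
For [NiF4]^2-: Ligand charges: each fluoride is −1. With an overall charge of −2 the nickel centre must be in the +2 oxidation state. Group 10 minus oxidation state 2 gives a d⁸ configuration. Fluoride is a weak-field ligand. With weak-field ligands the CFSE gain from square planar is small, so a 3d d⁸ ion takes the sterically preferred tetrahedral geometry. → tetrahedral.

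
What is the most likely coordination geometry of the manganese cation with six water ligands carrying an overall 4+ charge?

octahedral

Summing ligand charges against the +4 overall charge gives an oxidation state of +4 for manganese.
Group 7 minus oxidation state 4 gives a d³ configuration.
Coordination number: 6.
Six donors around a single metal centre give an octahedral coordination sphere.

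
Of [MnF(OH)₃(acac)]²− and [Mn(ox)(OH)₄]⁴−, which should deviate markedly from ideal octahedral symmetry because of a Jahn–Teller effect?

[MnF(OH)₃(acac)]²−

[MnF(OH)₃(acac)]²−: Ligand charges: each fluoride is −1; each hydroxide is −1; each acetylacetonate is −1. With an overall charge of −2 the manganese centre must be in the +3 oxidation state. Group 7 minus oxidation state 3 gives a d⁴ configuration. Acetylacetonate, fluoride, and hydroxide are weak-field ligands for a first-row metal, so the complex is high-spin. The t₂g³e_g¹ (high-spin) configuration has an unevenly filled e_g set; the Jahn–Teller theorem predicts a tetragonal distortion (typically axial elongation) to lift the degeneracy.
[Mn(ox)(OH)₄]⁴−: Each oxalate is −2; each hydroxide is −1; balancing the −4 overall charge requires Mn(II). Mn sits in group 7, so the d-electron count is 7 − 2 = 5. Hydroxide and oxalate are weak-field ligands for a first-row metal, so the complex is high-spin. The d⁵ configuration leaves the e_g set evenly filled (or empty) — no strong Jahn–Teller driving force.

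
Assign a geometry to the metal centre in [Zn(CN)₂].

linear

Summing ligand charges against the 0 overall charge gives an oxidation state of +2 for zinc.
Group 12 minus oxidation state 2 gives a d¹⁰ configuration.
Coordination number: 2.
A d¹⁰ ion with only two ligands adopts a linear arrangement (sp hybridisation; no CFSE preference).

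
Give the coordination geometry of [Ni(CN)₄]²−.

Ligand charges: each cyanide is −1. With an overall charge of −2 the nickel centre must be in the +2 oxidation state.
Ni sits in group 10, so the d-electron count is 10 − 2 = 8.
With 4 monodentate ligands the coordination number is 4.
Cyanide is a strong-field ligand (high in the spectrochemical series).
A 3d d⁸ ion with strong-field ligands gains enough CFSE to favour square planar over tetrahedral.

square planar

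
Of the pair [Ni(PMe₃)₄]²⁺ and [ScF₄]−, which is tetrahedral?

For [Ni(PMe₃)₄]²⁺: Summing ligand charges against the +2 overall charge gives an oxidation state of +2 for nickel. Nickel is a group-10 element; Ni(II) is therefore d⁸. Trimethylphosphine is a strong-field ligand (high in the spectrochemical series). A 3d d⁸ ion with strong-field ligands gains enough CFSE to favour square planar over tetrahedral. → square planar.
For [ScF₄]−: Summing ligand charges against the −1 overall charge gives an oxidation state of +3 for scandium. Sc sits in group 3, so the d-electron count is 3 − 3 = 0. A d⁰ ion has no crystal-field stabilisation preference between square planar and tetrahedral, so four ligands adopt the sterically favoured tetrahedral geometry. → tetrahedral.

[ScF₄]−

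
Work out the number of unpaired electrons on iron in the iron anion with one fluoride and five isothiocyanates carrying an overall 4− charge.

4 unpaired electrons

Summing ligand charges against the −4 overall charge gives an oxidation state of +2 for iron.
Fe sits in group 8, so the d-electron count is 8 − 2 = 6.
The spin state decides the count: Fluoride and isothiocyanate are weak-field ligands for a first-row metal, so the complex is high-spin.
An octahedral high-spin d⁶ ion is t₂g⁴e_g², giving 4 unpaired electrons.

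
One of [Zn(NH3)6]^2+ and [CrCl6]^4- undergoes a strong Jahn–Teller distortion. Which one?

[CrCl6]^4-

[Zn(NH3)6]^2+: Ammonia is neutral; balancing the +2 overall charge requires Zn(II). Group 12 minus oxidation state 2 gives a d¹⁰ configuration. The d¹⁰ configuration leaves the e_g set evenly filled (or empty) — no strong Jahn–Teller driving force.
[CrCl6]^4-: Summing ligand charges against the −4 overall charge gives an oxidation state of +2 for chromium. Cr sits in group 6, so the d-electron count is 6 − 2 = 4. Chloride is a weak-field ligand for a first-row metal, so the complex is high-spin. The t₂g³e_g¹ (high-spin) configuration has an unevenly filled e_g set; the Jahn–Teller theorem predicts a tetragonal distortion (typically axial elongation) to lift the degeneracy.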